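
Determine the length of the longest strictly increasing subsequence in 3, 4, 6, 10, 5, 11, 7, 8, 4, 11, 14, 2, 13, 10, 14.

Scanning left to right, the best length ending at each element is: 3→1, 4→2, 6→3, 10→4, 5→3, 11→5, 7→4, 8→5, 4→2, 11→6, 14→7, 2→1, 13→7, 10→6, 14→8.
So the longest increasing subsequence has length 8, e.g. 3, 4, 6, 7, 8, 11, 13, 14.

8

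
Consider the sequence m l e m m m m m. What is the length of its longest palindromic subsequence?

6

Using dp[i][j] = 2 + dp[i+1][j−1] if the ends match, else max(dp[i+1][j], dp[i][j−1]):
dp[1][8] = 6. A witness is mmmmmm at positions 1,4,5,6,7,8.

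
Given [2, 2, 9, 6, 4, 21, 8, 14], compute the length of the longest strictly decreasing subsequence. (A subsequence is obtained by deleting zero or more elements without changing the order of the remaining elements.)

3

Let dp[i] be the longest decreasing subsequence ending at position i. Then dp = [1, 1, 1, 2, 3, 1, 2, 2].
The maximum is 3; one witness is 9, 6, 4 at positions 3,4,5.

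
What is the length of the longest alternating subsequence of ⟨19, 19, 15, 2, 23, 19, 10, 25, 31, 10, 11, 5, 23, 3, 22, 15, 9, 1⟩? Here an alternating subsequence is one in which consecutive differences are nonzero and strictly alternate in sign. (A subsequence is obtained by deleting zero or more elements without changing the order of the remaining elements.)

A longest alternating subsequence is 19, 15, 23, 19, 25, 10, 11, 5, 23, 3, 22, 15 (positions 1,3,5,6,8,10,11,12,13,14,15,16); its 11 consecutive differences strictly alternate in sign, and length 12 is optimal.

12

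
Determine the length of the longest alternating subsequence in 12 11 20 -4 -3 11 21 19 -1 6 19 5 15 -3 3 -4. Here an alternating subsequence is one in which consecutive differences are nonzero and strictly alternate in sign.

A longest alternating subsequence is 12, 11, 20, -4, 11, -1, 6, 5, 15, -3, 3, -4 (positions 1,2,3,4,6,9,10,12,13,14,15,16); its 11 consecutive differences strictly alternate in sign, and length 12 is optimal.

12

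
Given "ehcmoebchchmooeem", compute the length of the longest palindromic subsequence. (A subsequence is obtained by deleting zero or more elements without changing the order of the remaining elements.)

One longest palindromic subsequence is mehchem (positions 4,6,9,10,11,16,17); it reads the same forward and backward, and the interval DP gives dp[1][17] = 7.

7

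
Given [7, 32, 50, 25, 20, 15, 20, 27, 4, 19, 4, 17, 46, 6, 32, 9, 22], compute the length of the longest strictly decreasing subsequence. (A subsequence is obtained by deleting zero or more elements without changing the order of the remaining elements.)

6

One longest decreasing subsequence is 32, 25, 20, 19, 17, 6 (positions 2,4,5,10,12,14), of length 6; no longer one exists.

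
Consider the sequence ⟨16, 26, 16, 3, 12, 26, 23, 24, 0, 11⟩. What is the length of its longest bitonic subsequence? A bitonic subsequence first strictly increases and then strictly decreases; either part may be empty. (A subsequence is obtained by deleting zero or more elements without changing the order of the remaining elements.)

One longest bitonic subsequence is 16, 26, 16, 12, 11 (positions 1,2,3,5,10): it rises to 26 then falls. Length 5 is optimal.

5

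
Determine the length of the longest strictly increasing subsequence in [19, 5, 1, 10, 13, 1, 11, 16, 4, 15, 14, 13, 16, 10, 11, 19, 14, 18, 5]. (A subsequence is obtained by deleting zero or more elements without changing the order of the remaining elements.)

6

One longest increasing subsequence is 5, 10, 13, 15, 16, 19 (positions 2,4,5,10,13,16), of length 6; no longer one exists.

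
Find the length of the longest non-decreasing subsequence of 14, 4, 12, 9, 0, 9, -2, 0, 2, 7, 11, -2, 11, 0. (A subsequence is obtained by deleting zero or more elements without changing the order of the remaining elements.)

Scanning left to right, the best length ending at each element is: 14→1, 4→1, 12→2, 9→2, 0→1, 9→3, -2→1, 0→2, 2→3, 7→4, 11→5, -2→2, 11→6, 0→3.
So the longest non-decreasing subsequence has length 6, e.g. 0, 0, 2, 7, 11, 11.

6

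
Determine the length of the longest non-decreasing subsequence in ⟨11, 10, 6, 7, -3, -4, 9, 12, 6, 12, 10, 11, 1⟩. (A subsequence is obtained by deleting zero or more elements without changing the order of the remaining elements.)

5

One longest non-decreasing subsequence is 6, 7, 9, 12, 12 (positions 3,4,7,8,10), of length 5; no longer one exists.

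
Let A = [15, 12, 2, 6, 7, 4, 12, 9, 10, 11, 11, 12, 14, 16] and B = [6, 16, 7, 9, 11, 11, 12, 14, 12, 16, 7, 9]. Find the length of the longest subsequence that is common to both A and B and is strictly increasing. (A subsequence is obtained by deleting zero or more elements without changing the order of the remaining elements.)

7

For each value that appears in both, track the longest common increasing run ending there.
The best achievable length is 7; one witness is 6, 7, 9, 11, 12, 14, 16 (A-positions 4,5,8,10,12,13,14, B-positions 1,3,4,5,7,8,10).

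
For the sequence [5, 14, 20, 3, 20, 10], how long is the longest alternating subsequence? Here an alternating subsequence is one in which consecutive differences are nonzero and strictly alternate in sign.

5

Track the best alternating length ending on an up-step vs a down-step at each position: up/down = 1/1, 2/1, 2/1, 1/3, 4/1, 4/5.
The maximum over both is 5; one such subsequence is 5, 14, 3, 20, 10.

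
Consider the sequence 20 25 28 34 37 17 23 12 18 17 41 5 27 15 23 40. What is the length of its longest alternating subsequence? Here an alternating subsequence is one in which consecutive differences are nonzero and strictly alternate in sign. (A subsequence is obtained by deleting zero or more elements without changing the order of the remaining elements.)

12

Track the best alternating length ending on an up-step vs a down-step at each position: up/down = 1/1, 2/1, 2/1, 2/1, 2/1, 1/3, 4/3, 1/5, 6/5, 6/7, 8/1, 1/9, 10/9, 10/11, 12/11, 12/9.
The maximum over both is 12; one such subsequence is 20, 25, 17, 23, 12, 18, 17, 41, 5, 27, 15, 23.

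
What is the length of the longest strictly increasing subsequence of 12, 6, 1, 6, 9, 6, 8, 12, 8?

4

Scanning left to right, the best length ending at each element is: 12→1, 6→1, 1→1, 6→2, 9→3, 6→2, 8→3, 12→4, 8→3.
So the longest increasing subsequence has length 4, e.g. 1, 6, 9, 12.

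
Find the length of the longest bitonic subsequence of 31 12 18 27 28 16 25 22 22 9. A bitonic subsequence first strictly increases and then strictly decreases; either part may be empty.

7

Let inc[i] be the LIS ending at i and dec[i] the longest strictly decreasing subsequence starting at i. inc = [1, 1, 2, 3, 4, 2, 3, 3, 3, 1], dec = [5, 2, 3, 4, 4, 2, 3, 2, 2, 1].
max_i inc[i]+dec[i]−1 = 7, with one witness 12, 18, 27, 28, 25, 22, 9.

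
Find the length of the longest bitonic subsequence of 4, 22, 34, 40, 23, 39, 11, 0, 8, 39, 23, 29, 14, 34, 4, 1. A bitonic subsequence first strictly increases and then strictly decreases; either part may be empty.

9

One longest bitonic subsequence is 4, 22, 34, 40, 39, 29, 14, 4, 1 (positions 1,2,3,4,10,12,13,15,16): it rises to 40 then falls. Length 9 is optimal.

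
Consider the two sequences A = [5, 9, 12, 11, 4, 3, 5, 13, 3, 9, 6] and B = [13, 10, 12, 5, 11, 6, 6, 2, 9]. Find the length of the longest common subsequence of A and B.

Backtracking the LCS table gives one alignment: 5 (A1,B4) → 11 (A4,B5) → 9 (A10,B9).
So the longest common subsequence has length 3.

3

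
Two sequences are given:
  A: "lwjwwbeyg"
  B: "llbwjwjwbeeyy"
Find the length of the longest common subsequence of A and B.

8

Backtracking the LCS table gives one alignment: l (A1,B2) → w (A2,B4) → j (A3,B5) → w (A4,B6) → w (A5,B8) → b (A6,B9) → e (A7,B11) → y (A8,B13).
So the longest common subsequence has length 8.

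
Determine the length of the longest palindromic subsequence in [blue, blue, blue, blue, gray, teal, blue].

One longest palindromic subsequence is blue blue blue blue blue (positions 1,2,3,4,7); it reads the same forward and backward, and the interval DP gives dp[1][7] = 5.

5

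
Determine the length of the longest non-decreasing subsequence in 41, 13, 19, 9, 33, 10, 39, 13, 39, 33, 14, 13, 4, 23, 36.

6

Let dp[i] be the longest non-decreasing subsequence ending at position i. Then dp = [1, 1, 2, 1, 3, 2, 4, 3, 5, 4, 4, 4, 1, 5, 6].
The maximum is 6; one witness is 9, 10, 13, 14, 23, 36 at positions 4,6,8,11,14,15.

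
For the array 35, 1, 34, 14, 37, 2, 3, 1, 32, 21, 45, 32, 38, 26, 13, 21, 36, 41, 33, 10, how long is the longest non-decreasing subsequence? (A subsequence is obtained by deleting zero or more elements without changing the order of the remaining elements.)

Let dp[i] be the longest non-decreasing subsequence ending at position i. Then dp = [1, 1, 2, 2, 3, 2, 3, 2, 4, 4, 5, 5, 6, 5, 4, 5, 6, 7, 6, 4].
The maximum is 7; one witness is 1, 2, 3, 32, 32, 38, 41 at positions 2,6,7,9,12,13,18.

7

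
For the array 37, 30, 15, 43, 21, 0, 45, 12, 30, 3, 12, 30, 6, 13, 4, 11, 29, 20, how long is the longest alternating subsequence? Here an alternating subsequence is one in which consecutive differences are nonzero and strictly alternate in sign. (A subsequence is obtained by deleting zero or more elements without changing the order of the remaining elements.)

14

A longest alternating subsequence is 37, 30, 43, 21, 45, 12, 30, 3, 12, 6, 13, 4, 29, 20 (positions 1,2,4,5,7,8,9,10,11,13,14,15,17,18); its 13 consecutive differences strictly alternate in sign, and length 14 is optimal.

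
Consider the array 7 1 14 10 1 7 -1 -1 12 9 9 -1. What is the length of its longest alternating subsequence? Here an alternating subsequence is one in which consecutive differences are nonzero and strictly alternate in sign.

8

Track the best alternating length ending on an up-step vs a down-step at each position: up/down = 1/1, 1/2, 3/1, 3/4, 1/4, 5/4, 1/6, 1/6, 7/4, 7/8, 7/8, 1/8.
The maximum over both is 8; one such subsequence is 7, 1, 14, 1, 7, -1, 12, 9.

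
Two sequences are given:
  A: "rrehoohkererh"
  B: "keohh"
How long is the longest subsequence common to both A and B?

Backtracking the LCS table gives one alignment: e (A3,B2) → o (A6,B3) → h (A7,B4) → h (A13,B5).
So the longest common subsequence has length 4.

4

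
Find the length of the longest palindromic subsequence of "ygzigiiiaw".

One longest palindromic subsequence is iiii (positions 4,6,7,8); it reads the same forward and backward, and the interval DP gives dp[1][10] = 4.

4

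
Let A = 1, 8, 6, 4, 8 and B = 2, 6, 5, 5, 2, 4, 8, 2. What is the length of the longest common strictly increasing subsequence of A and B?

For each value that appears in both, track the longest common increasing run ending there.
The best achievable length is 2; one witness is 6, 8 (A-positions 3,5, B-positions 2,7).

2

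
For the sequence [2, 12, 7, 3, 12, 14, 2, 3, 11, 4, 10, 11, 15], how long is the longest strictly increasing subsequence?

One longest increasing subsequence is 2, 3, 4, 10, 11, 15 (positions 1,4,10,11,12,13), of length 6; no longer one exists.

6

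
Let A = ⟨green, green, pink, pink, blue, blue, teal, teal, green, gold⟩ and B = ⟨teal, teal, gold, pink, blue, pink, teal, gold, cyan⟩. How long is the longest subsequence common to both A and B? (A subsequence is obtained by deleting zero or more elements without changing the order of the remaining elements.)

A longest common subsequence is pink, pink, teal, gold (length 4); the LCS DP confirms no longer common subsequence exists.

4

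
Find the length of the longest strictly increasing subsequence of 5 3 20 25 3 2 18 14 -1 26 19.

Scanning left to right, the best length ending at each element is: 5→1, 3→1, 20→2, 25→3, 3→1, 2→1, 18→2, 14→2, -1→1, 26→4, 19→3.
So the longest increasing subsequence has length 4, e.g. 5, 20, 25, 26.

4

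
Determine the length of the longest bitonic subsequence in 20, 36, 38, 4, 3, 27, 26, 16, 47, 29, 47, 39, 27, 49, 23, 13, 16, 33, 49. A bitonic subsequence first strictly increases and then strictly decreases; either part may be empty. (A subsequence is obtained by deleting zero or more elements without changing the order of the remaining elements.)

8

One longest bitonic subsequence is 20, 36, 38, 47, 39, 27, 23, 16 (positions 1,2,3,9,12,13,15,17): it rises to 47 then falls. Length 8 is optimal.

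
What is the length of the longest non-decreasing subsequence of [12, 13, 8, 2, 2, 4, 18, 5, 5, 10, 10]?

Let dp[i] be the longest non-decreasing subsequence ending at position i. Then dp = [1, 2, 1, 1, 2, 3, 4, 4, 5, 6, 7].
The maximum is 7; one witness is 2, 2, 4, 5, 5, 10, 10 at positions 4,5,6,8,9,10,11.

7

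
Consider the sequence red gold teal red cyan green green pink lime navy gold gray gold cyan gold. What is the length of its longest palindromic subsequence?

7

One longest palindromic subsequence is gold cyan gold gray gold cyan gold (positions 2,5,11,12,13,14,15); it reads the same forward and backward, and the interval DP gives dp[1][15] = 7.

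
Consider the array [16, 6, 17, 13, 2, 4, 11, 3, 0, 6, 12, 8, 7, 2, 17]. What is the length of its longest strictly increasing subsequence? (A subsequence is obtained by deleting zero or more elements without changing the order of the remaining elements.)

5

One longest increasing subsequence is 2, 4, 11, 12, 17 (positions 5,6,7,11,15), of length 5; no longer one exists.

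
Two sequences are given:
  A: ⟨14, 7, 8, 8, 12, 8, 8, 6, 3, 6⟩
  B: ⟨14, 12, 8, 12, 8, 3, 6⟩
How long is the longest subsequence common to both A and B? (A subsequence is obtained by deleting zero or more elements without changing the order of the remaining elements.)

Backtracking the LCS table gives one alignment: 14 (A1,B1) → 8 (A4,B3) → 12 (A5,B4) → 8 (A7,B5) → 3 (A9,B6) → 6 (A10,B7).
So the longest common subsequence has length 6.

6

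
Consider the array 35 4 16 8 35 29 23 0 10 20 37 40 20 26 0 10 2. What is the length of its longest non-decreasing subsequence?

6

Scanning left to right, the best length ending at each element is: 35→1, 4→1, 16→2, 8→2, 35→3, 29→3, 23→3, 0→1, 10→3, 20→4, 37→5, 40→6, 20→5, 26→6, 0→2, 10→4, 2→3.
So the longest non-decreasing subsequence has length 6, e.g. 4, 8, 10, 20, 37, 40.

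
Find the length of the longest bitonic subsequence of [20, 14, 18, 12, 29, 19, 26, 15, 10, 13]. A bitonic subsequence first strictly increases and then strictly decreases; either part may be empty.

6

One longest bitonic subsequence is 14, 18, 29, 26, 15, 13 (positions 2,3,5,7,8,10): it rises to 29 then falls. Length 6 is optimal.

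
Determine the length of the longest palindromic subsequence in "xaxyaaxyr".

5

One longest palindromic subsequence is xaaax (positions 1,2,5,6,7); it reads the same forward and backward, and the interval DP gives dp[1][9] = 5.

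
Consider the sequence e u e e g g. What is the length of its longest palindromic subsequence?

Using dp[i][j] = 2 + dp[i+1][j−1] if the ends match, else max(dp[i+1][j], dp[i][j−1]):
dp[1][6] = 3. A witness is eee at positions 1,3,4.

3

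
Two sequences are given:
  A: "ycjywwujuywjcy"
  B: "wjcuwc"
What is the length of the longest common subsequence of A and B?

Backtracking the LCS table gives one alignment: w (A6,B1) → j (A8,B2) → u (A9,B4) → w (A11,B5) → c (A13,B6).
So the longest common subsequence has length 5.

5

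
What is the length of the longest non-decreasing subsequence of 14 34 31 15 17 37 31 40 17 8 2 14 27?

Scanning left to right, the best length ending at each element is: 14→1, 34→2, 31→2, 15→2, 17→3, 37→4, 31→4, 40→5, 17→4, 8→1, 2→1, 14→2, 27→5.
So the longest non-decreasing subsequence has length 5, e.g. 14, 15, 17, 37, 40.

5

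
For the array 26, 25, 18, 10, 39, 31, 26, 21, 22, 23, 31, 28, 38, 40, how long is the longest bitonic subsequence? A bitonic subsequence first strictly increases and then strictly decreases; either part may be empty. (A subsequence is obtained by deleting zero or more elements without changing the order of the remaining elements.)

7

One longest bitonic subsequence is 18, 21, 22, 23, 31, 38, 40 (positions 3,8,9,10,11,13,14): it rises to 40 then falls. Length 7 is optimal.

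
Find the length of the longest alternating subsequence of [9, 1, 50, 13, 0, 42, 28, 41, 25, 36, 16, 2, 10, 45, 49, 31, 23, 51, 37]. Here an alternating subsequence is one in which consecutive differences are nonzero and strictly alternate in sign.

Track the best alternating length ending on an up-step vs a down-step at each position: up/down = 1/1, 1/2, 3/1, 3/4, 1/4, 5/4, 5/6, 7/6, 5/8, 9/8, 5/10, 5/10, 11/10, 11/4, 11/4, 11/12, 11/12, 13/1, 13/14.
The maximum over both is 14; one such subsequence is 9, 1, 50, 13, 42, 28, 41, 25, 36, 16, 45, 31, 51, 37.

14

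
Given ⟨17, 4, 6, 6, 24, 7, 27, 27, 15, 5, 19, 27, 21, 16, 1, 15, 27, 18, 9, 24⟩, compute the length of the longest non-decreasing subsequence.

Let dp[i] be the longest non-decreasing subsequence ending at position i. Then dp = [1, 1, 2, 3, 4, 4, 5, 6, 5, 2, 6, 7, 7, 6, 1, 6, 8, 7, 5, 8].
The maximum is 8; one witness is 4, 6, 6, 24, 27, 27, 27, 27 at positions 2,3,4,5,7,8,12,17.

8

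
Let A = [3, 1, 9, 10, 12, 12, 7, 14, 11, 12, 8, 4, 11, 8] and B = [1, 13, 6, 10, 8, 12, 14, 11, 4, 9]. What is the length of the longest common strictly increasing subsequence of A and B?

For each value that appears in both, track the longest common increasing run ending there.
The best achievable length is 4; one witness is 1, 10, 12, 14 (A-positions 2,4,5,8, B-positions 1,4,6,7).

4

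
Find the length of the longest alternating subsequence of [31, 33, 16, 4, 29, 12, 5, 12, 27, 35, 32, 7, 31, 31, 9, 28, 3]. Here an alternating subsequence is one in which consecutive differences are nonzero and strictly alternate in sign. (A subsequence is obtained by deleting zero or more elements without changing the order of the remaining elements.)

Track the best alternating length ending on an up-step vs a down-step at each position: up/down = 1/1, 2/1, 1/3, 1/3, 4/3, 4/5, 4/5, 6/5, 6/5, 6/1, 6/7, 6/7, 8/7, 8/7, 8/9, 10/9, 1/11.
The maximum over both is 11; one such subsequence is 31, 33, 16, 29, 5, 12, 7, 31, 9, 28, 3.

11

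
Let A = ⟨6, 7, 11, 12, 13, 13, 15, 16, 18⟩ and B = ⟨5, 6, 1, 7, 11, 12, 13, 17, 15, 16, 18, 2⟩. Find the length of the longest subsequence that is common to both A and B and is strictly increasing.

8

A longest common strictly increasing subsequence is 6, 7, 11, 12, 13, 15, 16, 18 (length 8); it appears in order in both A and B, and no longer such subsequence exists.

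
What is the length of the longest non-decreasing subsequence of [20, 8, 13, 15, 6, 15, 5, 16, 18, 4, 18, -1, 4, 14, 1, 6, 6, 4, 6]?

Let dp[i] be the longest non-decreasing subsequence ending at position i. Then dp = [1, 1, 2, 3, 1, 4, 1, 5, 6, 1, 7, 1, 2, 3, 2, 3, 4, 3, 5].
The maximum is 7; one witness is 8, 13, 15, 15, 16, 18, 18 at positions 2,3,4,6,8,9,11.

7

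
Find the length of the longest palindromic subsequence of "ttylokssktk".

One longest palindromic subsequence is tksskt (positions 2,6,7,8,9,10); it reads the same forward and backward, and the interval DP gives dp[1][11] = 6.

6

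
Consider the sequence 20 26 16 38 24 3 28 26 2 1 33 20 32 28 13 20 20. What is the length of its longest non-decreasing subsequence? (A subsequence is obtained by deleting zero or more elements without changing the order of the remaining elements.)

4

Let dp[i] be the longest non-decreasing subsequence ending at position i. Then dp = [1, 2, 1, 3, 2, 1, 3, 3, 1, 1, 4, 2, 4, 4, 2, 3, 4].
The maximum is 4; one witness is 20, 26, 28, 33 at positions 1,2,7,11.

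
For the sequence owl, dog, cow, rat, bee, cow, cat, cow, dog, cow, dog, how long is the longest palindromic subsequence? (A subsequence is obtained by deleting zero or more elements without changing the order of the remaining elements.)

One longest palindromic subsequence is dog cow cow cat cow cow dog (positions 2,3,6,7,8,10,11); it reads the same forward and backward, and the interval DP gives dp[1][11] = 7.

7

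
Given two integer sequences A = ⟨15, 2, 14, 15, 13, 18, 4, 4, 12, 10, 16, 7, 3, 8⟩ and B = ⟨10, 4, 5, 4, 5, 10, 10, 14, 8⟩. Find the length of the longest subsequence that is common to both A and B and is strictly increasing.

For each value that appears in both, track the longest common increasing run ending there.
The best achievable length is 2; one witness is 4, 10 (A-positions 7,10, B-positions 2,6).

2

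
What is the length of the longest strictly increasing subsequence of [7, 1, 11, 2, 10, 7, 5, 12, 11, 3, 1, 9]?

4

Scanning left to right, the best length ending at each element is: 7→1, 1→1, 11→2, 2→2, 10→3, 7→3, 5→3, 12→4, 11→4, 3→3, 1→1, 9→4.
So the longest increasing subsequence has length 4, e.g. 1, 2, 10, 12.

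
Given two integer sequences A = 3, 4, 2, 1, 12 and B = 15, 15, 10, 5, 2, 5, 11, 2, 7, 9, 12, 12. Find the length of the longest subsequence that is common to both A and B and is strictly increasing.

2

A longest common strictly increasing subsequence is 2, 12 (length 2); it appears in order in both A and B, and no longer such subsequence exists.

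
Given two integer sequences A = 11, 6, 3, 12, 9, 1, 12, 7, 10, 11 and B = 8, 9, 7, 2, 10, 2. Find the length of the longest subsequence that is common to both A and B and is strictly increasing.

A longest common strictly increasing subsequence is 9, 10 (length 2); it appears in order in both A and B, and no longer such subsequence exists.

2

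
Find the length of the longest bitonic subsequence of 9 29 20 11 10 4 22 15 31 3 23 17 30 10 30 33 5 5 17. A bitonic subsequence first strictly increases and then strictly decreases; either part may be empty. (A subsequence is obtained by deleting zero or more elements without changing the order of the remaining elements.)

One longest bitonic subsequence is 9, 20, 22, 31, 23, 17, 10, 5 (positions 1,3,7,9,11,12,14,18): it rises to 31 then falls. Length 8 is optimal.

8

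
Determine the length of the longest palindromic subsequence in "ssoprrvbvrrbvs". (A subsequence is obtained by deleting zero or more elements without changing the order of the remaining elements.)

Using dp[i][j] = 2 + dp[i+1][j−1] if the ends match, else max(dp[i+1][j], dp[i][j−1]):
dp[1][14] = 9. A witness is srrvbvrrs at positions 1,5,6,7,8,9,10,11,14.

9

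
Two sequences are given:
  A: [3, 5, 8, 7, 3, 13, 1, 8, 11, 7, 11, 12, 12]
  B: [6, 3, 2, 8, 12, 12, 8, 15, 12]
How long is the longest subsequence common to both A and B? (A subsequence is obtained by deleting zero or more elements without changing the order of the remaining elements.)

4

Backtracking the LCS table gives one alignment: 3 (A1,B2) → 8 (A3,B4) → 8 (A8,B7) → 12 (A13,B9).
So the longest common subsequence has length 4.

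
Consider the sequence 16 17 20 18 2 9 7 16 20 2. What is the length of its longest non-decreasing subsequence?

4

Scanning left to right, the best length ending at each element is: 16→1, 17→2, 20→3, 18→3, 2→1, 9→2, 7→2, 16→3, 20→4, 2→2.
So the longest non-decreasing subsequence has length 4, e.g. 16, 17, 20, 20.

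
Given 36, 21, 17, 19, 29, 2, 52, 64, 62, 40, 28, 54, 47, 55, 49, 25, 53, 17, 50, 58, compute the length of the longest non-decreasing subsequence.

Let dp[i] be the longest non-decreasing subsequence ending at position i. Then dp = [1, 1, 1, 2, 3, 1, 4, 5, 5, 4, 3, 5, 5, 6, 6, 3, 7, 2, 7, 8].
The maximum is 8; one witness is 17, 19, 29, 40, 47, 49, 53, 58 at positions 3,4,5,10,13,15,17,20.

8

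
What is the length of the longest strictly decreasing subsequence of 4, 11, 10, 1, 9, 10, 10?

3

One longest decreasing subsequence is 11, 10, 1 (positions 2,3,4), of length 3; no longer one exists.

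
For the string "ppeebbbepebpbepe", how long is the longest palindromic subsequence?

Using dp[i][j] = 2 + dp[i+1][j−1] if the ends match, else max(dp[i+1][j], dp[i][j−1]):
dp[1][16] = 11. A witness is eebbepebbee at positions 3,4,5,7,8,9,10,11,13,14,16.

11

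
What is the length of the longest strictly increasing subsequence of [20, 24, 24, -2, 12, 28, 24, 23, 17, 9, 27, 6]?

Scanning left to right, the best length ending at each element is: 20→1, 24→2, 24→2, -2→1, 12→2, 28→3, 24→3, 23→3, 17→3, 9→2, 27→4, 6→2.
So the longest increasing subsequence has length 4, e.g. -2, 12, 24, 27.

4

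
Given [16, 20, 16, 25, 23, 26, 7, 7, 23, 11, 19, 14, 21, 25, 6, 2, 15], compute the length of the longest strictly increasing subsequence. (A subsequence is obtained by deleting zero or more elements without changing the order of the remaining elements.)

5

Scanning left to right, the best length ending at each element is: 16→1, 20→2, 16→1, 25→3, 23→3, 26→4, 7→1, 7→1, 23→3, 11→2, 19→3, 14→3, 21→4, 25→5, 6→1, 2→1, 15→4.
So the longest increasing subsequence has length 5, e.g. 7, 11, 19, 21, 25.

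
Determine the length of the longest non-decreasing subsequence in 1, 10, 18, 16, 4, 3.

One longest non-decreasing subsequence is 1, 10, 18 (positions 1,2,3), of length 3; no longer one exists.

3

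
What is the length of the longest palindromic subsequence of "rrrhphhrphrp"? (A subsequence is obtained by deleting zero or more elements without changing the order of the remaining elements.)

Using dp[i][j] = 2 + dp[i+1][j−1] if the ends match, else max(dp[i+1][j], dp[i][j−1]):
dp[1][12] = 8. A witness is rhphhphr at positions 3,4,5,6,7,9,10,11.

8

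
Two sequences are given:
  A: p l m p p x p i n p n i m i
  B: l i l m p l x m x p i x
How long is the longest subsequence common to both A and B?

6

Backtracking the LCS table gives one alignment: p (A1,B5) → l (A2,B6) → m (A3,B8) → x (A6,B9) → p (A7,B10) → i (A8,B11).
So the longest common subsequence has length 6.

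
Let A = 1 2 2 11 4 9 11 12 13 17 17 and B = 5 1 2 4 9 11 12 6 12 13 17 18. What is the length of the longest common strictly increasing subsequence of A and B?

For each value that appears in both, track the longest common increasing run ending there.
The best achievable length is 8; one witness is 1, 2, 4, 9, 11, 12, 13, 17 (A-positions 1,2,5,6,7,8,9,10, B-positions 2,3,4,5,6,7,10,11).

8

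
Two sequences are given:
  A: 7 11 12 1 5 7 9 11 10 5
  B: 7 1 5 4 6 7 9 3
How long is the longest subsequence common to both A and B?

5

A longest common subsequence is 7, 1, 5, 7, 9 (length 5); the LCS DP confirms no longer common subsequence exists.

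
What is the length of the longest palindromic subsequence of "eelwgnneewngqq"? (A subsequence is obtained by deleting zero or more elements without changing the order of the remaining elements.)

6

Using dp[i][j] = 2 + dp[i+1][j−1] if the ends match, else max(dp[i+1][j], dp[i][j−1]):
dp[1][14] = 6. A witness is gneeng at positions 5,6,8,9,11,12.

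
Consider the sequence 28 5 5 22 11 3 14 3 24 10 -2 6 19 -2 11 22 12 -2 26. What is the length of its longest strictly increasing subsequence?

6

Let dp[i] be the longest increasing subsequence ending at position i. Then dp = [1, 1, 1, 2, 2, 1, 3, 1, 4, 2, 1, 2, 4, 1, 3, 5, 4, 1, 6].
The maximum is 6; one witness is 5, 11, 14, 19, 22, 26 at positions 2,5,7,13,16,19.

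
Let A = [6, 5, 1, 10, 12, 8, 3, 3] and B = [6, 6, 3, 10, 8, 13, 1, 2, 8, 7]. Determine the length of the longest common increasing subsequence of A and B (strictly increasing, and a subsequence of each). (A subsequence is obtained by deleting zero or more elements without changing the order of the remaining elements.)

A longest common strictly increasing subsequence is 6, 10 (length 2); it appears in order in both A and B, and no longer such subsequence exists.

2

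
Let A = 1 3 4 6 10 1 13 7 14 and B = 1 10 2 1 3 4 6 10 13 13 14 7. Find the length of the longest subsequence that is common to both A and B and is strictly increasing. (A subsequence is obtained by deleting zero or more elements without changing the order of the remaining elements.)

7

A longest common strictly increasing subsequence is 1, 3, 4, 6, 10, 13, 14 (length 7); it appears in order in both A and B, and no longer such subsequence exists.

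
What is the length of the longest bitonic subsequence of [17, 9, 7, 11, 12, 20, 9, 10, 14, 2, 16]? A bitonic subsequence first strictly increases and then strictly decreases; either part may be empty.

Let inc[i] be the LIS ending at i and dec[i] the longest strictly decreasing subsequence starting at i. inc = [1, 1, 1, 2, 3, 4, 2, 3, 4, 1, 5], dec = [4, 3, 2, 3, 3, 3, 2, 2, 2, 1, 1].
max_i inc[i]+dec[i]−1 = 6, with one witness 9, 11, 12, 20, 14, 2.

6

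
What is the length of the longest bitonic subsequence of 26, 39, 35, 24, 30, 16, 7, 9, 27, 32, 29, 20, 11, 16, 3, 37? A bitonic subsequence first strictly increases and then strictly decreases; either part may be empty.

One longest bitonic subsequence is 26, 39, 35, 32, 29, 20, 16, 3 (positions 1,2,3,10,11,12,14,15): it rises to 39 then falls. Length 8 is optimal.

8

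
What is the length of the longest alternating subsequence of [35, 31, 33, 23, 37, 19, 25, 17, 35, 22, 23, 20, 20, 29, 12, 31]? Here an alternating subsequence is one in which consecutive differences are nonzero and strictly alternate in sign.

15

Track the best alternating length ending on an up-step vs a down-step at each position: up/down = 1/1, 1/2, 3/2, 1/4, 5/1, 1/6, 7/6, 1/8, 9/6, 9/10, 11/10, 9/12, 9/12, 13/10, 1/14, 15/10.
The maximum over both is 15; one such subsequence is 35, 31, 33, 23, 37, 19, 25, 17, 35, 22, 23, 20, 29, 12, 31.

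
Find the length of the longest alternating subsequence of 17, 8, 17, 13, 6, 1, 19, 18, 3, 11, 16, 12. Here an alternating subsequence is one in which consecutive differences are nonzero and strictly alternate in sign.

8

Track the best alternating length ending on an up-step vs a down-step at each position: up/down = 1/1, 1/2, 3/1, 3/4, 1/4, 1/4, 5/1, 5/6, 5/6, 7/6, 7/6, 7/8.
The maximum over both is 8; one such subsequence is 17, 8, 17, 13, 19, 3, 16, 12.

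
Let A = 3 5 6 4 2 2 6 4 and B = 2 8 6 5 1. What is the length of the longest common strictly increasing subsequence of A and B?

2

For each value that appears in both, track the longest common increasing run ending there.
The best achievable length is 2; one witness is 2, 6 (A-positions 5,7, B-positions 1,3).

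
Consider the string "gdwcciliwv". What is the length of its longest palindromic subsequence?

One longest palindromic subsequence is wiliw (positions 3,6,7,8,9); it reads the same forward and backward, and the interval DP gives dp[1][10] = 5.

5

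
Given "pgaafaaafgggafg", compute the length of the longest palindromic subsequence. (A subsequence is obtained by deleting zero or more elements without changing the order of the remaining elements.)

9

One longest palindromic subsequence is gfagggafg (positions 2,5,6,10,11,12,13,14,15); it reads the same forward and backward, and the interval DP gives dp[1][15] = 9.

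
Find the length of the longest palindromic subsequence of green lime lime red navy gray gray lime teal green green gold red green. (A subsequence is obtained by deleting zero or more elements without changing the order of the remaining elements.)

6

One longest palindromic subsequence is green red green green red green (positions 1,4,10,11,13,14); it reads the same forward and backward, and the interval DP gives dp[1][14] = 6.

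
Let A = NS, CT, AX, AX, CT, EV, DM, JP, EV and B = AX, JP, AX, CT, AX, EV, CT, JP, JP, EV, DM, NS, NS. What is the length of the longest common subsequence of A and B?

6

A longest common subsequence is AX, AX, CT, EV, JP, EV (length 6); the LCS DP confirms no longer common subsequence exists.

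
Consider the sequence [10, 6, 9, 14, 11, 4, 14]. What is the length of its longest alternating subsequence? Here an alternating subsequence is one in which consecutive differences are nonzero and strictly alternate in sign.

5

A longest alternating subsequence is 10, 6, 14, 11, 14 (positions 1,2,4,5,7); its 4 consecutive differences strictly alternate in sign, and length 5 is optimal.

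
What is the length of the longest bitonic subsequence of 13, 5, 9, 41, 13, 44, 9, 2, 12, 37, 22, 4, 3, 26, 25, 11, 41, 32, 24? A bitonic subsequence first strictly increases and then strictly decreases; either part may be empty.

Let inc[i] be the LIS ending at i and dec[i] the longest strictly decreasing subsequence starting at i. inc = [1, 1, 2, 3, 3, 4, 2, 1, 3, 4, 4, 2, 2, 5, 5, 3, 6, 6, 5], dec = [4, 3, 3, 5, 4, 5, 3, 1, 3, 4, 3, 2, 1, 3, 2, 1, 3, 2, 1].
max_i inc[i]+dec[i]−1 = 8, with one witness 5, 9, 41, 44, 37, 26, 25, 24.

8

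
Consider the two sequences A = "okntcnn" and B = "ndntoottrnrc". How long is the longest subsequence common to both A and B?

3

Backtracking the LCS table gives one alignment: o (A1,B6) → n (A3,B10) → c (A5,B12).
So the longest common subsequence has length 3.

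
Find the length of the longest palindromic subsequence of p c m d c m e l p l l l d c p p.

10

One longest palindromic subsequence is pcdlllldcp (positions 1,2,4,8,10,11,12,13,14,16); it reads the same forward and backward, and the interval DP gives dp[1][16] = 10.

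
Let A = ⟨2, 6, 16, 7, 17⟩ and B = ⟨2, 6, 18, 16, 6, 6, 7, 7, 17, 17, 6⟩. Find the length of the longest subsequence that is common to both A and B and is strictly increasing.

4

For each value that appears in both, track the longest common increasing run ending there.
The best achievable length is 4; one witness is 2, 6, 16, 17 (A-positions 1,2,3,5, B-positions 1,2,4,9).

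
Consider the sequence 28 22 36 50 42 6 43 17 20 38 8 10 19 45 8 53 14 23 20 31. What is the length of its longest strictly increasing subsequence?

Scanning left to right, the best length ending at each element is: 28→1, 22→1, 36→2, 50→3, 42→3, 6→1, 43→4, 17→2, 20→3, 38→4, 8→2, 10→3, 19→4, 45→5, 8→2, 53→6, 14→4, 23→5, 20→5, 31→6.
So the longest increasing subsequence has length 6, e.g. 28, 36, 42, 43, 45, 53.

6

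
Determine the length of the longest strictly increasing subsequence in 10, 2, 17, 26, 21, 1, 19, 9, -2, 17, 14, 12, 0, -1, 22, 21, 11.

One longest increasing subsequence is 10, 17, 21, 22 (positions 1,3,5,15), of length 4; no longer one exists.

4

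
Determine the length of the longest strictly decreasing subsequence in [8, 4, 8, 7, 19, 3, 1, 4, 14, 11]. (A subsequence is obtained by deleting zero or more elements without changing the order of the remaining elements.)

4

One longest decreasing subsequence is 8, 4, 3, 1 (positions 1,2,6,7), of length 4; no longer one exists.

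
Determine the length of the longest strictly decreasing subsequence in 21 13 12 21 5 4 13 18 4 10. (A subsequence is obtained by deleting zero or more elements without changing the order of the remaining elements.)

5

Scanning left to right, the best length ending at each element is: 21→1, 13→2, 12→3, 21→1, 5→4, 4→5, 13→2, 18→2, 4→5, 10→4.
So the longest decreasing subsequence has length 5, e.g. 21, 13, 12, 5, 4.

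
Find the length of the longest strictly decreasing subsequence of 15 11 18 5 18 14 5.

Scanning left to right, the best length ending at each element is: 15→1, 11→2, 18→1, 5→3, 18→1, 14→2, 5→3.
So the longest decreasing subsequence has length 3, e.g. 15, 11, 5.

3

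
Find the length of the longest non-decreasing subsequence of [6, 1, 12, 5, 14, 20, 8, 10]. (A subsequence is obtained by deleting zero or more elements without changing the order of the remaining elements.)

Scanning left to right, the best length ending at each element is: 6→1, 1→1, 12→2, 5→2, 14→3, 20→4, 8→3, 10→4.
So the longest non-decreasing subsequence has length 4, e.g. 6, 12, 14, 20.

4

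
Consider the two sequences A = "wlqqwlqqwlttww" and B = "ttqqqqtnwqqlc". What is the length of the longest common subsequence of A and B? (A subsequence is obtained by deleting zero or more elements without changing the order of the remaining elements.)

A longest common subsequence is qqwqql (length 6); the LCS DP confirms no longer common subsequence exists.

6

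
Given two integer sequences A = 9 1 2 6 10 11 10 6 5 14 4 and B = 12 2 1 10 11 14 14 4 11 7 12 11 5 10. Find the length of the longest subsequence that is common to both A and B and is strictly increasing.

For each value that appears in both, track the longest common increasing run ending there.
The best achievable length is 4; one witness is 2, 10, 11, 14 (A-positions 3,5,6,10, B-positions 2,4,5,6).

4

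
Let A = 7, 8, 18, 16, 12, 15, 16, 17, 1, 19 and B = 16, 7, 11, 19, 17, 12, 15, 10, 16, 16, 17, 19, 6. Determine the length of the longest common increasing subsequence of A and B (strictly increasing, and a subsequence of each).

A longest common strictly increasing subsequence is 7, 12, 15, 16, 17, 19 (length 6); it appears in order in both A and B, and no longer such subsequence exists.

6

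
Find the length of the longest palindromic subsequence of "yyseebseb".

One longest palindromic subsequence is sees (positions 3,4,5,7); it reads the same forward and backward, and the interval DP gives dp[1][9] = 4.

4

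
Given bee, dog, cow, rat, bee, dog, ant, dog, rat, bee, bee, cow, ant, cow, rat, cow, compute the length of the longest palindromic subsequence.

Using dp[i][j] = 2 + dp[i+1][j−1] if the ends match, else max(dp[i+1][j], dp[i][j−1]):
dp[1][16] = 9. A witness is cow rat bee dog ant dog bee rat cow at positions 3,4,5,6,7,8,11,15,16.

9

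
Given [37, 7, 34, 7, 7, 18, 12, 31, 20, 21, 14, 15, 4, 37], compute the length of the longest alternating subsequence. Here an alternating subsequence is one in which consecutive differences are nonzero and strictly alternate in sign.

13

A longest alternating subsequence is 37, 7, 34, 7, 18, 12, 31, 20, 21, 14, 15, 4, 37 (positions 1,2,3,4,6,7,8,9,10,11,12,13,14); its 12 consecutive differences strictly alternate in sign, and length 13 is optimal.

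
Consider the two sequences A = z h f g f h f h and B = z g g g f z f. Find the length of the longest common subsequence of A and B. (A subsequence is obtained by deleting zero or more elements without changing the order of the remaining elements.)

4

A longest common subsequence is zgff (length 4); the LCS DP confirms no longer common subsequence exists.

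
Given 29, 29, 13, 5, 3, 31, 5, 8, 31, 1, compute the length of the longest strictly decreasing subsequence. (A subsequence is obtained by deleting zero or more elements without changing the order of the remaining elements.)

5

One longest decreasing subsequence is 29, 13, 5, 3, 1 (positions 1,3,4,5,10), of length 5; no longer one exists.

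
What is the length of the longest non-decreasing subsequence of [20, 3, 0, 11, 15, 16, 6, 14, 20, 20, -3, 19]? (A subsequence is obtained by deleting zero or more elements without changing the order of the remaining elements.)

6

Scanning left to right, the best length ending at each element is: 20→1, 3→1, 0→1, 11→2, 15→3, 16→4, 6→2, 14→3, 20→5, 20→6, -3→1, 19→5.
So the longest non-decreasing subsequence has length 6, e.g. 3, 11, 15, 16, 20, 20.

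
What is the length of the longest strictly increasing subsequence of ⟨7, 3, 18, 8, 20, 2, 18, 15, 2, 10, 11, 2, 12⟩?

Let dp[i] be the longest increasing subsequence ending at position i. Then dp = [1, 1, 2, 2, 3, 1, 3, 3, 1, 3, 4, 1, 5].
The maximum is 5; one witness is 7, 8, 10, 11, 12 at positions 1,4,10,11,13.

5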